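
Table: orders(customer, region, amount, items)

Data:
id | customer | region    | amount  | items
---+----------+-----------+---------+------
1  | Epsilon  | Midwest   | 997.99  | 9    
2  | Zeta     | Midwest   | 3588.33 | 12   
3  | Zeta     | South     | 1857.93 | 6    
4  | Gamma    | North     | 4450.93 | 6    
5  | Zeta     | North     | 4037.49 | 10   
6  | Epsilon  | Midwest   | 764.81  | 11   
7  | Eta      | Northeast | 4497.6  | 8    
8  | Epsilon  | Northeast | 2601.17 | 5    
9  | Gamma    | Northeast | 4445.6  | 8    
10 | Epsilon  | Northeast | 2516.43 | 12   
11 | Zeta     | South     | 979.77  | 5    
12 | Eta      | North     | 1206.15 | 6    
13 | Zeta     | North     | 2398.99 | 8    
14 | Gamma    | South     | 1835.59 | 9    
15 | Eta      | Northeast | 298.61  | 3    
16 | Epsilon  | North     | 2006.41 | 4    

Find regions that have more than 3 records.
SELECT region, COUNT(*) as cnt
FROM orders
GROUP BY region
HAVING COUNT(*) > 3

Result:
  North: 5
  Northeast: 5

Note: HAVING filters groups after aggregation, WHERE filters rows before.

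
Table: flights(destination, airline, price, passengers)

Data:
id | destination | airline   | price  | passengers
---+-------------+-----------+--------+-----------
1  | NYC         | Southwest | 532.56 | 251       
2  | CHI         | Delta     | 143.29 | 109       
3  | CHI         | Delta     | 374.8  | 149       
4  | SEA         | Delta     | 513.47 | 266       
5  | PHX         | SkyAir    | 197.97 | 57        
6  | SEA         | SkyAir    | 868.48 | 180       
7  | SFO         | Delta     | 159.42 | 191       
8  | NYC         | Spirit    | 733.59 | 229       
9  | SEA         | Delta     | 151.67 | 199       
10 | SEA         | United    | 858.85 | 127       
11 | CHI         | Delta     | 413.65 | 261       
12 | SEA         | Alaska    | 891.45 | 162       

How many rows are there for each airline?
SELECT airline, COUNT(*) as count
FROM flights
GROUP BY airline

Result:
  Alaska: 1
  Delta: 6
  SkyAir: 2
  Southwest: 1
  Spirit: 1
  United: 1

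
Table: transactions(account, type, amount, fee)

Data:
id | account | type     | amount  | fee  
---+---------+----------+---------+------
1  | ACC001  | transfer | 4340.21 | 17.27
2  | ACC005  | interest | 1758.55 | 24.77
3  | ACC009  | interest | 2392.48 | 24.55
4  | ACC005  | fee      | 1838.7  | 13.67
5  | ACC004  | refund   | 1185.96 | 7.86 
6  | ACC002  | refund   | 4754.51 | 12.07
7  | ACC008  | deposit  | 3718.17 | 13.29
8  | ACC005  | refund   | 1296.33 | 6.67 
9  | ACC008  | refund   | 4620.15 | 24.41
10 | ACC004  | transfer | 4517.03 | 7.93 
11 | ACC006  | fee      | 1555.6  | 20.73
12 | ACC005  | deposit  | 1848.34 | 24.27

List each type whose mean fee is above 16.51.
SELECT type, AVG(fee)
FROM transactions
GROUP BY type
HAVING AVG(fee) > 16.51

Result:
  deposit: avg=18.78
  fee: avg=17.20
  interest: avg=24.66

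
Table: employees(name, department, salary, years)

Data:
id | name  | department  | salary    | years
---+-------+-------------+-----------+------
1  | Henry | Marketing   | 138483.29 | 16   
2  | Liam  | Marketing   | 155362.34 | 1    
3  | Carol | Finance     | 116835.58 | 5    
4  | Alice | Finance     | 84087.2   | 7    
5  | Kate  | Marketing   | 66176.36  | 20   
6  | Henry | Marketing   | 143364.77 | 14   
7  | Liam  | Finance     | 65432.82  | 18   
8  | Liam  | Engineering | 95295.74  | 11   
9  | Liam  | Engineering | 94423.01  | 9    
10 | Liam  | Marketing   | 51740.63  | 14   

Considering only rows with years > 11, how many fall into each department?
SELECT department, COUNT(*)
FROM employees
WHERE years > 11
GROUP BY department

Note: WHERE filters rows before grouping.

Result:
  Finance: 1
  Marketing: 4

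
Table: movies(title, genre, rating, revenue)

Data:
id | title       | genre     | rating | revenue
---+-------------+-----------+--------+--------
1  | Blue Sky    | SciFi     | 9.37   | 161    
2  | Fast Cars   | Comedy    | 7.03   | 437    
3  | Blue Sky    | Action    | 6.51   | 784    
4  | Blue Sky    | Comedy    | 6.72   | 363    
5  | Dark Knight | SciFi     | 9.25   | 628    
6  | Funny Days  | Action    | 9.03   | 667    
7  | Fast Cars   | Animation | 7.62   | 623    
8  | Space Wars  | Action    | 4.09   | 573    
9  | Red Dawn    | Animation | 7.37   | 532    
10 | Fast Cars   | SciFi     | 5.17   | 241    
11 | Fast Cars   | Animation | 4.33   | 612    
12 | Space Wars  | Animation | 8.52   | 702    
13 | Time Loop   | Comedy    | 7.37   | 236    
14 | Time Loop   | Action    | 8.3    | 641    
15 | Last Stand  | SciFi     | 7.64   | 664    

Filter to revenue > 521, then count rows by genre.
SELECT genre, COUNT(*)
FROM movies
WHERE revenue > 521
GROUP BY genre

Note: WHERE filters rows before grouping.

Result:
  Action: 4
  Animation: 4
  SciFi: 2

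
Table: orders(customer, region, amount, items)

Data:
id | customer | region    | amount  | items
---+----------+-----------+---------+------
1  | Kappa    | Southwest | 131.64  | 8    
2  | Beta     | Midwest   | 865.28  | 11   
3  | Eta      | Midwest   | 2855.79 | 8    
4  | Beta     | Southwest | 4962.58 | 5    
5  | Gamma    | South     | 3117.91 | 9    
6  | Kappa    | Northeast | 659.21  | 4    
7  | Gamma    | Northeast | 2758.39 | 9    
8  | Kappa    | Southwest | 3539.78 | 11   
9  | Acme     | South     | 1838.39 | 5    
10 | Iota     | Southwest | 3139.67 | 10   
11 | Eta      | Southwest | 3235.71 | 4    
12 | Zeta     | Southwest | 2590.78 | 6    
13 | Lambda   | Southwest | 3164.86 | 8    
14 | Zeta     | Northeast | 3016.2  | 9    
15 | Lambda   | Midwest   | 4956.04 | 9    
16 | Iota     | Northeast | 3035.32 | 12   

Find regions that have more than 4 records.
SELECT region, COUNT(*) as cnt
FROM orders
GROUP BY region
HAVING COUNT(*) > 4

Result:
  Southwest: 7

Note: HAVING filters groups after aggregation, WHERE filters rows before.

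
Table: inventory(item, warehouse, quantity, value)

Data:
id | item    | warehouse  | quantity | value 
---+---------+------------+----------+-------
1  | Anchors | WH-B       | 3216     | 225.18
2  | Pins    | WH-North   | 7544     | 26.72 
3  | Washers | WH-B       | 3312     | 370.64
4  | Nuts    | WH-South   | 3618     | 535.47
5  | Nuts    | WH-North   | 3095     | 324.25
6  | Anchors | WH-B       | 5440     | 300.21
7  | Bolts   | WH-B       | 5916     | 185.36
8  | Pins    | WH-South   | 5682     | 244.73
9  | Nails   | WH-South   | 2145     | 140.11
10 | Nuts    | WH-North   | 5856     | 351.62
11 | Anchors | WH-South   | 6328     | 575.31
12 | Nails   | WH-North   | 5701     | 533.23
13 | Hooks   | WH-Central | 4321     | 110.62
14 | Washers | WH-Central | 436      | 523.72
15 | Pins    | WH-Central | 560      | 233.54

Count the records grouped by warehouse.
SELECT warehouse, COUNT(*) as count
FROM inventory
GROUP BY warehouse

Result:
  WH-B: 4
  WH-Central: 3
  WH-North: 4
  WH-South: 4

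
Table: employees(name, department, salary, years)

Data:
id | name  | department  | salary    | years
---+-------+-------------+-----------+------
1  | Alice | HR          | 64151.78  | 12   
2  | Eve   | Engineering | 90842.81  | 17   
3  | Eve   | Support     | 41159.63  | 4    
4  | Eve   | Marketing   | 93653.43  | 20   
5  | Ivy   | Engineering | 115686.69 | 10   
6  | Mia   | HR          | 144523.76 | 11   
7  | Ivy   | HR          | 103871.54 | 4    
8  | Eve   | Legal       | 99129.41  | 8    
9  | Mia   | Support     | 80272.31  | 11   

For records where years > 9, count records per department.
SELECT department, COUNT(*)
FROM employees
WHERE years > 9
GROUP BY department

Note: WHERE filters rows before grouping.

Result:
  Engineering: 2
  HR: 2
  Marketing: 1
  Support: 1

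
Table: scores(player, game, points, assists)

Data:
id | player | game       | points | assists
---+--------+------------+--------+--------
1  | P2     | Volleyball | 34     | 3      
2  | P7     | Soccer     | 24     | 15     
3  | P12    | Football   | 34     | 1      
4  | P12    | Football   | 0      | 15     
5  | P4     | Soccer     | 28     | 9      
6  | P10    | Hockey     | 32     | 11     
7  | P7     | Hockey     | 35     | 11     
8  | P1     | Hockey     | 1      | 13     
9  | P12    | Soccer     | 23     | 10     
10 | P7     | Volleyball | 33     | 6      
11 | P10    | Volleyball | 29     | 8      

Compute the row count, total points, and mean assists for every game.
SELECT game,
       COUNT(*) as cnt,
       SUM(points) as total_points,
       AVG(assists) as avg_assists
FROM scores
GROUP BY game

Result:
  Football: 2 records, 34 total points, 8.00 avg assists
  Hockey: 3 records, 68 total points, 11.67 avg assists
  Soccer: 3 records, 75 total points, 11.33 avg assists
  Volleyball: 3 records, 96 total points, 5.67 avg assists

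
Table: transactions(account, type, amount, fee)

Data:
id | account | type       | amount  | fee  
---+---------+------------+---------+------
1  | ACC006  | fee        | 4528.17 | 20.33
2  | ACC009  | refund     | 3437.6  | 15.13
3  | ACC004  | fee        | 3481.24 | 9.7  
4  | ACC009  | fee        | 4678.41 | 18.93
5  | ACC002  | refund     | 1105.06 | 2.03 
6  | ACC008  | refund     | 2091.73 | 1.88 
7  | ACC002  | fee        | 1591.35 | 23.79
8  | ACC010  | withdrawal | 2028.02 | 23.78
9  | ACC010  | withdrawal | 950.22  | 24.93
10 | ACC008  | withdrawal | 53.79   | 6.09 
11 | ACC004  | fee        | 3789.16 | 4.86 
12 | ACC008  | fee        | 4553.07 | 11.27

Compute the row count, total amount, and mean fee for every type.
SELECT type,
       COUNT(*) as cnt,
       SUM(amount) as total_amount,
       AVG(fee) as avg_fee
FROM transactions
GROUP BY type

Result:
  fee: 6 records, 22621.40 total amount, 14.81 avg fee
  refund: 3 records, 6634.39 total amount, 6.35 avg fee
  withdrawal: 3 records, 3032.03 total amount, 18.27 avg fee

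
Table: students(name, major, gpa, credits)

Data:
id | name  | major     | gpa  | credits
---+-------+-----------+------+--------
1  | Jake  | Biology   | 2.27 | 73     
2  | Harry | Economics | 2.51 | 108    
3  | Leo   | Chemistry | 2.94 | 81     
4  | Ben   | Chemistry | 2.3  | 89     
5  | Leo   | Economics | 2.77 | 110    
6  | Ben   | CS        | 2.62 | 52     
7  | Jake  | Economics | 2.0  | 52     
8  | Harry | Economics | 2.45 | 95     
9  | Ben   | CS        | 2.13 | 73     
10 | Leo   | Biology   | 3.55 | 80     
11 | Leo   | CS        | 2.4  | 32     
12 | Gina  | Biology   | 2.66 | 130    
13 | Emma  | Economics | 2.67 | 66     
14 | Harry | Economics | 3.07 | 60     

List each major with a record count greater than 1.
SELECT major, COUNT(*) as cnt
FROM students
GROUP BY major
HAVING COUNT(*) > 1

Result:
  Biology: 3
  CS: 3
  Chemistry: 2
  Economics: 6

Note: HAVING filters groups after aggregation, WHERE filters rows before.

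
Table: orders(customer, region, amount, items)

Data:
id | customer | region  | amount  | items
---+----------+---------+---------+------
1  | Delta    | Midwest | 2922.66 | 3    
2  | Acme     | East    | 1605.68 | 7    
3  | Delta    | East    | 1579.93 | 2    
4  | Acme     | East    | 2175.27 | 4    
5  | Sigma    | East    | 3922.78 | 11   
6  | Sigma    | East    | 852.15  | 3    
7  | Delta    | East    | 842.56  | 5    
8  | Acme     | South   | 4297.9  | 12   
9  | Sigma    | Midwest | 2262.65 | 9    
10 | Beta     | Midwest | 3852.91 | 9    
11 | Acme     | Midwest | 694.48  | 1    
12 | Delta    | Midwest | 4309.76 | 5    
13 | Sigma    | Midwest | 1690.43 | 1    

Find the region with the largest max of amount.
SELECT region, MAX(amount) as val
FROM orders
GROUP BY region
ORDER BY val DESC
LIMIT 1

Result: Midwest with max(amount) = 4309.76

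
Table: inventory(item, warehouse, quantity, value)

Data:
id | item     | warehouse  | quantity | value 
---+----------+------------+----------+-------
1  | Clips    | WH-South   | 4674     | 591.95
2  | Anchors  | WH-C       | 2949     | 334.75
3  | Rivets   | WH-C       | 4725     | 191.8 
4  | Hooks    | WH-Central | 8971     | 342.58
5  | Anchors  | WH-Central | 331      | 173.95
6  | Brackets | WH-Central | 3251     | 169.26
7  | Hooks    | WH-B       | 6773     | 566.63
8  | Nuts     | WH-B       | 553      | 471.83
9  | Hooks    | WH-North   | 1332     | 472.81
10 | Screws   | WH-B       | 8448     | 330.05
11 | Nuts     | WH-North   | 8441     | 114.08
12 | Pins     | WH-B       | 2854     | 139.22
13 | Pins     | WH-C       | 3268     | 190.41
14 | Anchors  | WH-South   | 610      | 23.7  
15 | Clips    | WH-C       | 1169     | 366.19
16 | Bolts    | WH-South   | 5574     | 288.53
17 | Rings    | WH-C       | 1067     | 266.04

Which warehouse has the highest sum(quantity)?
SELECT warehouse, SUM(quantity) as val
FROM inventory
GROUP BY warehouse
ORDER BY val DESC
LIMIT 1

Result: WH-B with sum(quantity) = 18628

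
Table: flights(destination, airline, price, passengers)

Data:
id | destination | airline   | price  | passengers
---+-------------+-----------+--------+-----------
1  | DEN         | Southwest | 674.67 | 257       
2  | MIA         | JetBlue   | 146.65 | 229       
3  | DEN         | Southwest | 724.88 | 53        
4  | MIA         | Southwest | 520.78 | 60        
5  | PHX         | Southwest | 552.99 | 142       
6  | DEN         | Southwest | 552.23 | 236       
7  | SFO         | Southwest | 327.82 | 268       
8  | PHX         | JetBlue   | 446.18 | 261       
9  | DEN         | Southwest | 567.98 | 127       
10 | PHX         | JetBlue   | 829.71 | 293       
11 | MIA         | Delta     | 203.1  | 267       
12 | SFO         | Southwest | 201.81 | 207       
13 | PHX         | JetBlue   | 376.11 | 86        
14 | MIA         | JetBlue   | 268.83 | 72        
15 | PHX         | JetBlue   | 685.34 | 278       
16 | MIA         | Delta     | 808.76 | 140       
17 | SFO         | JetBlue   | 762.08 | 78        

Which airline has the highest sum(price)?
SELECT airline, SUM(price) as val
FROM flights
GROUP BY airline
ORDER BY val DESC
LIMIT 1

Result: Southwest with sum(price) = 4123.16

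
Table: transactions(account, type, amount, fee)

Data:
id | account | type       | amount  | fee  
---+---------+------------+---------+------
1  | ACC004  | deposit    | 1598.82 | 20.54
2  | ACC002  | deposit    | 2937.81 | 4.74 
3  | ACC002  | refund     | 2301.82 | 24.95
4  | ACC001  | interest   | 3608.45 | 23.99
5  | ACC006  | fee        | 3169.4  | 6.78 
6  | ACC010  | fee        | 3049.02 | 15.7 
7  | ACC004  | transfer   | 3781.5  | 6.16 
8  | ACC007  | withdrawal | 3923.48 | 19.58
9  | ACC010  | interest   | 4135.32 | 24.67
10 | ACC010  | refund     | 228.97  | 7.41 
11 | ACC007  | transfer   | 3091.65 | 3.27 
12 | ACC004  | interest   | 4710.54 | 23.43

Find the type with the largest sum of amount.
SELECT type, SUM(amount) as val
FROM transactions
GROUP BY type
ORDER BY val DESC
LIMIT 1

Result: interest with sum(amount) = 12454.31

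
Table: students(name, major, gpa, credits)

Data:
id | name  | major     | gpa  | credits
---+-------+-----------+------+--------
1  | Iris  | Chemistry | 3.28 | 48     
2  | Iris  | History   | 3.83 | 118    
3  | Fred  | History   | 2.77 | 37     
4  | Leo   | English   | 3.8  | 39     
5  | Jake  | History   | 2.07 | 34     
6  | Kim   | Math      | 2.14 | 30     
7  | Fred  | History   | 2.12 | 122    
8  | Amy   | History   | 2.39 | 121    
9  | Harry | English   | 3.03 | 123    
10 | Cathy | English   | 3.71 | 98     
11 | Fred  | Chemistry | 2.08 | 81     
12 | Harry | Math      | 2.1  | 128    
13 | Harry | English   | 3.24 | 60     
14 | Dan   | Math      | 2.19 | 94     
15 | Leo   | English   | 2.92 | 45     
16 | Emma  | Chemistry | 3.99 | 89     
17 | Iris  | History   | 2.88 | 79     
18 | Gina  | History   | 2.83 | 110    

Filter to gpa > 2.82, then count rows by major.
SELECT major, COUNT(*)
FROM students
WHERE gpa > 2.82
GROUP BY major

Note: WHERE filters rows before grouping.

Result:
  Chemistry: 2
  English: 5
  History: 3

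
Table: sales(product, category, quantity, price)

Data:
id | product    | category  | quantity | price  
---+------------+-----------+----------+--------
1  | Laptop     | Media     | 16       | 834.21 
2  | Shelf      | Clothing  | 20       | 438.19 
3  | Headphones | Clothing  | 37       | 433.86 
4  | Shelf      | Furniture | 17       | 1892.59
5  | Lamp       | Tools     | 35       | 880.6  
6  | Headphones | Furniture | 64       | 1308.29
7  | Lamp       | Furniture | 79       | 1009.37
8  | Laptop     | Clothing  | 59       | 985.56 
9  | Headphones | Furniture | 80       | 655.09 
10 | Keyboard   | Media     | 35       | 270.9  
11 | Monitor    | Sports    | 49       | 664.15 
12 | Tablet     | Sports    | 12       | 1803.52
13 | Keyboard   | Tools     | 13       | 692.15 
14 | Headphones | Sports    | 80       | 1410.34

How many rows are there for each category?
SELECT category, COUNT(*) as count
FROM sales
GROUP BY category

Result:
  Clothing: 3
  Furniture: 4
  Media: 2
  Sports: 3
  Tools: 2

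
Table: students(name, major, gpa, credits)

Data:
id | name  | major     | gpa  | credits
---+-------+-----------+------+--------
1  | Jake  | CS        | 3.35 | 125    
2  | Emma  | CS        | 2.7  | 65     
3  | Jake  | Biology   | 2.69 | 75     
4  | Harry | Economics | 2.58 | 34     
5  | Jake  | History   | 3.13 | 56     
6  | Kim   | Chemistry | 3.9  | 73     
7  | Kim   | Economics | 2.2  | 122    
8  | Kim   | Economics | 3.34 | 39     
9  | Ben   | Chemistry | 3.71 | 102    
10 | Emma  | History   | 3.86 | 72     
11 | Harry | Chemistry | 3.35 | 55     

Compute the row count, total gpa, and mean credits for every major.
SELECT major,
       COUNT(*) as cnt,
       SUM(gpa) as total_gpa,
       AVG(credits) as avg_credits
FROM students
GROUP BY major

Result:
  Biology: 1 records, 2.69 total gpa, 75.00 avg credits
  CS: 2 records, 6.05 total gpa, 95.00 avg credits
  Chemistry: 3 records, 10.96 total gpa, 76.67 avg credits
  Economics: 3 records, 8.12 total gpa, 65.00 avg credits
  History: 2 records, 6.99 total gpa, 64.00 avg credits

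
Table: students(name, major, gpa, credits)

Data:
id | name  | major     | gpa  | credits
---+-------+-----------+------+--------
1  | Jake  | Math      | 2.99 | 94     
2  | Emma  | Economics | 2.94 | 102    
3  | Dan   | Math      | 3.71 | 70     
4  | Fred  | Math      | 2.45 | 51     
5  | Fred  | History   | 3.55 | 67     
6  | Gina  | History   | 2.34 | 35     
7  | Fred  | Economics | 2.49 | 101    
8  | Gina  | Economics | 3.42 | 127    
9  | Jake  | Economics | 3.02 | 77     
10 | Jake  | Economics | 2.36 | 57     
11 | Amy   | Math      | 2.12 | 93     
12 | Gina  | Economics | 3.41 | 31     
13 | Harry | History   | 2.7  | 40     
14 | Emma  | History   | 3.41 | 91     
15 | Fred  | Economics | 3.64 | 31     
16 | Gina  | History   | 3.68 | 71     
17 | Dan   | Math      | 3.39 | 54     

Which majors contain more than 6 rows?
SELECT major, COUNT(*) as cnt
FROM students
GROUP BY major
HAVING COUNT(*) > 6

Result:
  Economics: 7

Note: HAVING filters groups after aggregation, WHERE filters rows before.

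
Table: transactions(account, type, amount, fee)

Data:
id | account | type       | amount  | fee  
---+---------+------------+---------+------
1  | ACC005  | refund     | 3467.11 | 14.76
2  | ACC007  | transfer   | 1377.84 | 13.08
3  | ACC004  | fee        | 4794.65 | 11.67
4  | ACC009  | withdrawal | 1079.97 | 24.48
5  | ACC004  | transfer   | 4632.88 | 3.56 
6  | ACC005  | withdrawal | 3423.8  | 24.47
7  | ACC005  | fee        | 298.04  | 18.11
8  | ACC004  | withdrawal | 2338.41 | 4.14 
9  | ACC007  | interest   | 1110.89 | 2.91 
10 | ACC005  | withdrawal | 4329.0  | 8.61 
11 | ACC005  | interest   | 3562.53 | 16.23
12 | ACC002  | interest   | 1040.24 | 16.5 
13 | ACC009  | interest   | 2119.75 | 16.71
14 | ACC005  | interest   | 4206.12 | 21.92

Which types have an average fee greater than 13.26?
SELECT type, AVG(fee)
FROM transactions
GROUP BY type
HAVING AVG(fee) > 13.26

Result:
  fee: avg=14.89
  interest: avg=14.85
  refund: avg=14.76
  withdrawal: avg=15.43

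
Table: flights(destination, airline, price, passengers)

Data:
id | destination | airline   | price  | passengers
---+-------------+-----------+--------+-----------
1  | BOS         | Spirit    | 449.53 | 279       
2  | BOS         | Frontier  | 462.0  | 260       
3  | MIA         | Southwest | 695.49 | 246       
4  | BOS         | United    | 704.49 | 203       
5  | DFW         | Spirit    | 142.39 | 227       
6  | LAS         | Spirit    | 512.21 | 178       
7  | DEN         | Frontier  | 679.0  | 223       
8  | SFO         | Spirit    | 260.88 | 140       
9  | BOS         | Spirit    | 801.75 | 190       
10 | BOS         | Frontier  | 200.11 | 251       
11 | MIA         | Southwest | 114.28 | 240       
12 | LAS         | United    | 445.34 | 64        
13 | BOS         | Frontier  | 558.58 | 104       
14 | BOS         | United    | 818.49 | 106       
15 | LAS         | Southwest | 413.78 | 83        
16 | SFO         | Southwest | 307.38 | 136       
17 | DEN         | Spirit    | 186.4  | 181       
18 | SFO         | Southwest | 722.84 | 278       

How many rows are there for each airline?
SELECT airline, COUNT(*) as count
FROM flights
GROUP BY airline

Result:
  Frontier: 4
  Southwest: 5
  Spirit: 6
  United: 3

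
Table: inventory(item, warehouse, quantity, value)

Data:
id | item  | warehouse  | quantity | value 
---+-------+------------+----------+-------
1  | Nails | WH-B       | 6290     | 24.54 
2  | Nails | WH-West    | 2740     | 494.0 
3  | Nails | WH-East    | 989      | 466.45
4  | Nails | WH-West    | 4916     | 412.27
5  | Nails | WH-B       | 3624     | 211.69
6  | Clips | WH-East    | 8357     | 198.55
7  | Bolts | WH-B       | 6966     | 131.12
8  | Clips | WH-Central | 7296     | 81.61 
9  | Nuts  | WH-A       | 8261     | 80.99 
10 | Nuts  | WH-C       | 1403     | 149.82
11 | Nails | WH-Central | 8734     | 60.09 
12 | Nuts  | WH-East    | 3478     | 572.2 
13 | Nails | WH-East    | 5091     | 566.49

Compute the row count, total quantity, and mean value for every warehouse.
SELECT warehouse,
       COUNT(*) as cnt,
       SUM(quantity) as total_quantity,
       AVG(value) as avg_value
FROM inventory
GROUP BY warehouse

Result:
  WH-A: 1 records, 8261 total quantity, 80.99 avg value
  WH-B: 3 records, 16880 total quantity, 122.45 avg value
  WH-C: 1 records, 1403 total quantity, 149.82 avg value
  WH-Central: 2 records, 16030 total quantity, 70.85 avg value
  WH-East: 4 records, 17915 total quantity, 450.92 avg value
  WH-West: 2 records, 7656 total quantity, 453.14 avg value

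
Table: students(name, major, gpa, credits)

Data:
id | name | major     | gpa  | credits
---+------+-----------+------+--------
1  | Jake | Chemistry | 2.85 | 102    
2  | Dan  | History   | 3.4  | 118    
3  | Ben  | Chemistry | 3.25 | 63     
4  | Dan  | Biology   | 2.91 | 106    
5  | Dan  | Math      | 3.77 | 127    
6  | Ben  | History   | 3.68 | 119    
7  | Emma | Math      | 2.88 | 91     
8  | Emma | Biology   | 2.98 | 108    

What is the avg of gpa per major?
SELECT major, AVG(gpa) as result
FROM students
GROUP BY major

Result:
  Biology: 2.95
  Chemistry: 3.05
  History: 3.54
  Math: 3.33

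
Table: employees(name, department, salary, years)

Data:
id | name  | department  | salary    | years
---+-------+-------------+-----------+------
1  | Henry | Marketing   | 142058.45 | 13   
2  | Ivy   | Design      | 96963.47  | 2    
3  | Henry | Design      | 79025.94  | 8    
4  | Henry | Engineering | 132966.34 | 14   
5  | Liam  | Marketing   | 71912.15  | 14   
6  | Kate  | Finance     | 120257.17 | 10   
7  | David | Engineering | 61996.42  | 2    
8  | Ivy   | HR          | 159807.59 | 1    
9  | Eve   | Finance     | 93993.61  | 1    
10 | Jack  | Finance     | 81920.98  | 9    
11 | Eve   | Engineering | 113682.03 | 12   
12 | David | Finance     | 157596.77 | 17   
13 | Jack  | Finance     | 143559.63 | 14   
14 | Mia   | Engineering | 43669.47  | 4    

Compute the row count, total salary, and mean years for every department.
SELECT department,
       COUNT(*) as cnt,
       SUM(salary) as total_salary,
       AVG(years) as avg_years
FROM employees
GROUP BY department

Result:
  Design: 2 records, 175989.41 total salary, 5.00 avg years
  Engineering: 4 records, 352314.26 total salary, 8.00 avg years
  Finance: 5 records, 597328.16 total salary, 10.20 avg years
  HR: 1 records, 159807.59 total salary, 1.00 avg years
  Marketing: 2 records, 213970.60 total salary, 13.50 avg years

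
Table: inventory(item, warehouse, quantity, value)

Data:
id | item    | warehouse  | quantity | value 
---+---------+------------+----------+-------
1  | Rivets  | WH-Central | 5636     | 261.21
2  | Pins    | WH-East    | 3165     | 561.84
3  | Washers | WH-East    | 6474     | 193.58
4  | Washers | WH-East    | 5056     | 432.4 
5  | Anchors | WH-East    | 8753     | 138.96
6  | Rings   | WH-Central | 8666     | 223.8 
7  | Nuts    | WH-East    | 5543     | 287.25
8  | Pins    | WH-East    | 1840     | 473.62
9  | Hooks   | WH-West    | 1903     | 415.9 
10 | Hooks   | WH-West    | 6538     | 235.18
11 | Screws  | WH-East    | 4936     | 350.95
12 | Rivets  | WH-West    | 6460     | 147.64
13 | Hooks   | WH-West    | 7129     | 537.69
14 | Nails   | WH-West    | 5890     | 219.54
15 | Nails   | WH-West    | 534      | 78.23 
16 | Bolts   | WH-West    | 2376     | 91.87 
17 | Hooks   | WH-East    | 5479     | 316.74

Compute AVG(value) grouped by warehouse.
SELECT warehouse, AVG(value) as result
FROM inventory
GROUP BY warehouse

Result:
  WH-Central: 242.51
  WH-East: 344.42
  WH-West: 246.58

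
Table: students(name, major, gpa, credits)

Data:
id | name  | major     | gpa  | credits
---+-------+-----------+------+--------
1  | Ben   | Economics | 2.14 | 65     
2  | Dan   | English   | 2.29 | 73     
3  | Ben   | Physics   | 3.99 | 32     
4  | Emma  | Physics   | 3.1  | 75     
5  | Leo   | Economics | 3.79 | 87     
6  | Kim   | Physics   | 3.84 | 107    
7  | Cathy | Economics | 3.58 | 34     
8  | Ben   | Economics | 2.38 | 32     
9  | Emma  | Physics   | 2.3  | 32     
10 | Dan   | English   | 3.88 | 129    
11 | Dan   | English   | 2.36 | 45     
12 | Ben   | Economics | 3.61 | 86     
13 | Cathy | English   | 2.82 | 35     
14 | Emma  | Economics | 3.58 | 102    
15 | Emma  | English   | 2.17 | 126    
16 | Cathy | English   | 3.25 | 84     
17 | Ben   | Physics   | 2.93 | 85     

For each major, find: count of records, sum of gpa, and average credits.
SELECT major,
       COUNT(*) as cnt,
       SUM(gpa) as total_gpa,
       AVG(credits) as avg_credits
FROM students
GROUP BY major

Result:
  Economics: 6 records, 19.08 total gpa, 67.67 avg credits
  English: 6 records, 16.77 total gpa, 82.00 avg credits
  Physics: 5 records, 16.16 total gpa, 66.20 avg credits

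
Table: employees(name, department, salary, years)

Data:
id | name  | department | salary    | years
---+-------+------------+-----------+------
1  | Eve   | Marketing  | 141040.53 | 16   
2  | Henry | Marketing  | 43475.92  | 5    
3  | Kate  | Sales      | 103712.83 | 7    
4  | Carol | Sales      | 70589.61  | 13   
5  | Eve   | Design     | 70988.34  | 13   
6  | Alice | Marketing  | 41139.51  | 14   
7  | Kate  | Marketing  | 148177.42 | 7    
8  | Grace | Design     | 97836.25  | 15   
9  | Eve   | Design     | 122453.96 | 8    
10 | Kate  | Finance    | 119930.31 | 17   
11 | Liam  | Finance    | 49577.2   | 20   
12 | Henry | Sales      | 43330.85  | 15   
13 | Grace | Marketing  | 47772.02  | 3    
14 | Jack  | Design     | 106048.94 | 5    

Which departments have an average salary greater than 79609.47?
SELECT department, AVG(salary)
FROM employees
GROUP BY department
HAVING AVG(salary) > 79609.47

Result:
  Design: avg=99331.87
  Finance: avg=84753.76
  Marketing: avg=84321.08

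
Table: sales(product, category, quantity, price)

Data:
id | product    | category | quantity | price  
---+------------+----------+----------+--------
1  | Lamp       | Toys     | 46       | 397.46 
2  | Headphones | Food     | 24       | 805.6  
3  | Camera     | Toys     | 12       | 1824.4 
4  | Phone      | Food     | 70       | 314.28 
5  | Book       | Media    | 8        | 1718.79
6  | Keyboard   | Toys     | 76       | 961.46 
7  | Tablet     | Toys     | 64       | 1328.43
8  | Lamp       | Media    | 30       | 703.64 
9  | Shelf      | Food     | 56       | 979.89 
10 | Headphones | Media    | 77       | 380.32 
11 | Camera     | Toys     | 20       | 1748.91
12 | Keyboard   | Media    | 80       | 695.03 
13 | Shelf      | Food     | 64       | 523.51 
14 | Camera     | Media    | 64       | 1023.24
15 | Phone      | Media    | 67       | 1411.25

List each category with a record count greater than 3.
SELECT category, COUNT(*) as cnt
FROM sales
GROUP BY category
HAVING COUNT(*) > 3

Result:
  Food: 4
  Media: 6
  Toys: 5

Note: HAVING filters groups after aggregation, WHERE filters rows before.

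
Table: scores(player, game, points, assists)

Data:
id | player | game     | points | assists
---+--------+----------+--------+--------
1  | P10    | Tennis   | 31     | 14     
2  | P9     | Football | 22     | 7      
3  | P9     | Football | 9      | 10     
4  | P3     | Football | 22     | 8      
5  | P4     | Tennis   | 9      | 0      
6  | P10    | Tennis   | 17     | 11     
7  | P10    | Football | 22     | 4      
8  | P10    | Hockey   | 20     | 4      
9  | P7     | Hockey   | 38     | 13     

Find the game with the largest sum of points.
SELECT game, SUM(points) as val
FROM scores
GROUP BY game
ORDER BY val DESC
LIMIT 1

Result: Football with sum(points) = 75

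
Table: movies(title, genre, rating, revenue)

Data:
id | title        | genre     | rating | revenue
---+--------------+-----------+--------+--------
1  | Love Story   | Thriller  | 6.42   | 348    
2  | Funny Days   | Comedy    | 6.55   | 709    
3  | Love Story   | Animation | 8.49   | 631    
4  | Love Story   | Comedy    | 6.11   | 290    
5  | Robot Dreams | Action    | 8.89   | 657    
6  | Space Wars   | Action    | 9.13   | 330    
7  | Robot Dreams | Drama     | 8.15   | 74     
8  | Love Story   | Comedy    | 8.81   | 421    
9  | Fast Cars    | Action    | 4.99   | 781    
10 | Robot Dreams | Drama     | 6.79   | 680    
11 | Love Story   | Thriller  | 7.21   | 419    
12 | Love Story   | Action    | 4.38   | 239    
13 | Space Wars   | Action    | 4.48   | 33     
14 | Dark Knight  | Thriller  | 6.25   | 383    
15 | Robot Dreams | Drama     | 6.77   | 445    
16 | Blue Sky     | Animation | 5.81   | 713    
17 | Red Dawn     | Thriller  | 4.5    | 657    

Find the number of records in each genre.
SELECT genre, COUNT(*) as count
FROM movies
GROUP BY genre

Result:
  Action: 5
  Animation: 2
  Comedy: 3
  Drama: 3
  Thriller: 4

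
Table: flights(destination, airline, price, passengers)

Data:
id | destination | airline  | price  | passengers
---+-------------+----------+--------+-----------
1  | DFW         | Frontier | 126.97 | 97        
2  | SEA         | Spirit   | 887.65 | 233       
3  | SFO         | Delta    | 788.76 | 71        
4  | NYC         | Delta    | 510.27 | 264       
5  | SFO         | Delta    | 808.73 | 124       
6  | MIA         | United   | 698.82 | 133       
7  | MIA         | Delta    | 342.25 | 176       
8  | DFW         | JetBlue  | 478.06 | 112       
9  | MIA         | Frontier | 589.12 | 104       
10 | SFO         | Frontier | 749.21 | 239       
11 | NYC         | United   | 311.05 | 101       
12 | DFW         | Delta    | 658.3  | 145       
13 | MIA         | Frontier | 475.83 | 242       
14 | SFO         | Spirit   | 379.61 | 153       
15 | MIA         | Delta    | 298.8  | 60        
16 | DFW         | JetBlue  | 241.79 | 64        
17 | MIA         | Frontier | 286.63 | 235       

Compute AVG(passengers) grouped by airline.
SELECT airline, AVG(passengers) as result
FROM flights
GROUP BY airline

Result:
  Delta: 140.00
  Frontier: 183.40
  JetBlue: 88.00
  Spirit: 193.00
  United: 117.00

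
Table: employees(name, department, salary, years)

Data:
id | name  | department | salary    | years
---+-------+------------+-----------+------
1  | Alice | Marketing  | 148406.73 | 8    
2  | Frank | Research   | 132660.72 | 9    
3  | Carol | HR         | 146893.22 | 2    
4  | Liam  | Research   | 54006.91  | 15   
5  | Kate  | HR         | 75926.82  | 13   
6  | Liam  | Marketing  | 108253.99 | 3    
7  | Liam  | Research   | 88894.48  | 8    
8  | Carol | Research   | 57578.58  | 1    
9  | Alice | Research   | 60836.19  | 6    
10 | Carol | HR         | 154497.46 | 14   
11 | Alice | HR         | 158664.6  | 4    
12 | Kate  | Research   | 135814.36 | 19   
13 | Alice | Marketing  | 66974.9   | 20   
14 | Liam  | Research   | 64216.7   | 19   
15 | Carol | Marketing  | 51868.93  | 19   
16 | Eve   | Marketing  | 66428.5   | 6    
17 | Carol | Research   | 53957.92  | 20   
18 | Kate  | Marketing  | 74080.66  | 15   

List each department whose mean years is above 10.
SELECT department, AVG(years)
FROM employees
GROUP BY department
HAVING AVG(years) > 10

Result:
  Marketing: avg=11.83
  Research: avg=12.13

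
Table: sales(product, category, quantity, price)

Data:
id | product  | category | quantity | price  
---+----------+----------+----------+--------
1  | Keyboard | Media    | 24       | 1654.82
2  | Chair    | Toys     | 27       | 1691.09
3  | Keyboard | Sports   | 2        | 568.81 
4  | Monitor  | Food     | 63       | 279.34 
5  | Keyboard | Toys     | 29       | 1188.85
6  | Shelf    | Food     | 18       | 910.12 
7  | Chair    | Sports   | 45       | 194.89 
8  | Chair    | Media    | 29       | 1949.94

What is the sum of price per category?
SELECT category, SUM(price) as result
FROM sales
GROUP BY category

Result:
  Food: 1189.46
  Media: 3604.76
  Sports: 763.70
  Toys: 2879.94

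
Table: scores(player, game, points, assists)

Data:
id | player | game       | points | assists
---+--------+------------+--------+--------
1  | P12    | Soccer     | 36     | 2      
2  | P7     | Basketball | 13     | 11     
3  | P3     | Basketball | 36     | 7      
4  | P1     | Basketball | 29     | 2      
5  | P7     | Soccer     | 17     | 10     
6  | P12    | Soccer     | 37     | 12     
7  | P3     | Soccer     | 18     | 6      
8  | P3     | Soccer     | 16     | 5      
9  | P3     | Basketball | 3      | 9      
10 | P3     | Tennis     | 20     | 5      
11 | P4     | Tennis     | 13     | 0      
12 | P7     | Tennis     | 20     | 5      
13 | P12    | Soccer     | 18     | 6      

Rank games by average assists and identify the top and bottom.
SELECT game, AVG(assists)
FROM scores
GROUP BY game
ORDER BY AVG(assists)

All groups:
  Tennis: 3.33
  Soccer: 6.83
  Basketball: 7.25

Highest: Basketball (7.25)
Lowest: Tennis (3.33)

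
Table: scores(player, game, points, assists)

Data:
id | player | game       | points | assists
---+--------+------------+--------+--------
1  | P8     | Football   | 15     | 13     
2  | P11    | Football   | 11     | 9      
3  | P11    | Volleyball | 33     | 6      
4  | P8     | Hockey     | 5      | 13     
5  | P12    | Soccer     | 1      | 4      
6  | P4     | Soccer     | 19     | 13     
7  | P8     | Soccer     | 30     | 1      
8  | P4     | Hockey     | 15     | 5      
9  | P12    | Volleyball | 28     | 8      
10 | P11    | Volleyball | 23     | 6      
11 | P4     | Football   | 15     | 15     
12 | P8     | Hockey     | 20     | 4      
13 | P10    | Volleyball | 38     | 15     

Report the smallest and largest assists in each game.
SELECT game, MIN(assists), MAX(assists)
FROM scores
GROUP BY game

Result:
  Football: min=9, max=15
  Hockey: min=4, max=13
  Soccer: min=1, max=13
  Volleyball: min=6, max=15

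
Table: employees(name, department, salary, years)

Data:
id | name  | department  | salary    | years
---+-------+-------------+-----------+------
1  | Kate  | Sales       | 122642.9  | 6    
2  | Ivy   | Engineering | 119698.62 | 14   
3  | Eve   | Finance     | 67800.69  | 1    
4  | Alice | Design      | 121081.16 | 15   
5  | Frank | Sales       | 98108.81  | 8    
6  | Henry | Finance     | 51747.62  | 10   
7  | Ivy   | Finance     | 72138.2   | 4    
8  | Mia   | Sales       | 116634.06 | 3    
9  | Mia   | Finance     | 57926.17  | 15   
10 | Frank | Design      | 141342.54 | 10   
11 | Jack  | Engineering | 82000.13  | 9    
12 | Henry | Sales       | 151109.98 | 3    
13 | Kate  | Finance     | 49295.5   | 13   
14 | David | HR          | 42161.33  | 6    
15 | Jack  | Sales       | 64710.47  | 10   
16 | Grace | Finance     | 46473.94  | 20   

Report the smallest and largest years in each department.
SELECT department, MIN(years), MAX(years)
FROM employees
GROUP BY department

Result:
  Design: min=10, max=15
  Engineering: min=9, max=14
  Finance: min=1, max=20
  HR: min=6, max=6
  Sales: min=3, max=10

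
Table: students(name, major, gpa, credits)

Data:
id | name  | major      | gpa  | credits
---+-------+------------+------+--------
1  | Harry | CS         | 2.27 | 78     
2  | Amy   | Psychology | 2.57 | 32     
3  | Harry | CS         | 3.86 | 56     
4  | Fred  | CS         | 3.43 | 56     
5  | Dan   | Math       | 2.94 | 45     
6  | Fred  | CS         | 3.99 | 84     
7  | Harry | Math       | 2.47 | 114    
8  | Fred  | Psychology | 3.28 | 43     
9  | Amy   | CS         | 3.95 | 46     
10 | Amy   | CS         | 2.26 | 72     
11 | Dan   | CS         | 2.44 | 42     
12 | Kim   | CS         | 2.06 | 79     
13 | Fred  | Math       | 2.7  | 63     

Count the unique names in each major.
SELECT major, COUNT(DISTINCT name)
FROM students
GROUP BY major

Result:
  CS: 5 distinct
  Math: 3 distinct
  Psychology: 2 distinct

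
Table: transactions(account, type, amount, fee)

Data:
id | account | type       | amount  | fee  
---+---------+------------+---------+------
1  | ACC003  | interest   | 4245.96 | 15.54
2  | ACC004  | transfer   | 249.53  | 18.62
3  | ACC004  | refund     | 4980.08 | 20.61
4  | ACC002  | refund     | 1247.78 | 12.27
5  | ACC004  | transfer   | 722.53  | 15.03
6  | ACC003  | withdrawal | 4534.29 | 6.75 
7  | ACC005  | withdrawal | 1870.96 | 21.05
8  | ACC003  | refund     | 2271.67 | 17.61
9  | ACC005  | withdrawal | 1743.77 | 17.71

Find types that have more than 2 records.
SELECT type, COUNT(*) as cnt
FROM transactions
GROUP BY type
HAVING COUNT(*) > 2

Result:
  refund: 3
  withdrawal: 3

Note: HAVING filters groups after aggregation, WHERE filters rows before.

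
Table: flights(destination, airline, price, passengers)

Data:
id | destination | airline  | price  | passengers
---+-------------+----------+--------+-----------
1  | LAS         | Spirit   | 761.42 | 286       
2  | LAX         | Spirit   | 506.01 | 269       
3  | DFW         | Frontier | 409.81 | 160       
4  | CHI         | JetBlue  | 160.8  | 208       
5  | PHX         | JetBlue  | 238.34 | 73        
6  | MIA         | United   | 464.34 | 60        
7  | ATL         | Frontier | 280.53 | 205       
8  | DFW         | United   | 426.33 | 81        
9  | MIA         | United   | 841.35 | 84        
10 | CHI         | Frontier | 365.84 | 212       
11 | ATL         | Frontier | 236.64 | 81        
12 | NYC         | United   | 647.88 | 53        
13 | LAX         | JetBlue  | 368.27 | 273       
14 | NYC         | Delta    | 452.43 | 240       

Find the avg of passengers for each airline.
SELECT airline, AVG(passengers) as result
FROM flights
GROUP BY airline

Result:
  Delta: 240.00
  Frontier: 164.50
  JetBlue: 184.67
  Spirit: 277.50
  United: 69.50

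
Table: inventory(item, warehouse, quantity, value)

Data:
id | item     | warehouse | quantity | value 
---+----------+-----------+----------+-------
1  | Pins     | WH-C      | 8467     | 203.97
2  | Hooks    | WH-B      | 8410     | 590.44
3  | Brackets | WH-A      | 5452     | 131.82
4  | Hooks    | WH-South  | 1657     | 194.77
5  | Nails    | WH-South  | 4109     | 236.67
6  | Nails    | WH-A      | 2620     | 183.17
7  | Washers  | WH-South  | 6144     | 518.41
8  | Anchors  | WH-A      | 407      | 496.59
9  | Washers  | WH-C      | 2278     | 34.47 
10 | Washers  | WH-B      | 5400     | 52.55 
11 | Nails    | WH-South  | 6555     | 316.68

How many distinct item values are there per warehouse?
SELECT warehouse, COUNT(DISTINCT item)
FROM inventory
GROUP BY warehouse

Result:
  WH-A: 3 distinct
  WH-B: 2 distinct
  WH-C: 2 distinct
  WH-South: 3 distinct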